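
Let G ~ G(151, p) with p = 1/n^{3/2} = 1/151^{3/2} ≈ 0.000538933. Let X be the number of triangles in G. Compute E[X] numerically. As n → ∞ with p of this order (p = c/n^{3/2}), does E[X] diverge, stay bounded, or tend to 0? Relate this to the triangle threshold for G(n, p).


Number of potential triangles: C(151, 3) = 562475.
Each occurs with probability p³ ≈ (0.000538933)³ ≈ 1.56532217e-10.
By linearity: E[X] = C(151, 3)·p³ ≈ 562475 · 1.56532217e-10 ≈ 0.000088.
Since α = 3/2 > 1, p = c/n^{3/2} = o(1/n) is below the triangle threshold p ~ 1/n. Asymptotically E[X] ~ (c³/6)·n^{3(1−α)} = (1³/6)·n^{-1.5} → 0, so by Markov's inequality G has no triangles w.h.p.

E[X] ≈ 0.000088; in regime p = Θ(1/n^{3/2}) E[X] tends to 0 (below the triangle threshold p ~ 1/n).


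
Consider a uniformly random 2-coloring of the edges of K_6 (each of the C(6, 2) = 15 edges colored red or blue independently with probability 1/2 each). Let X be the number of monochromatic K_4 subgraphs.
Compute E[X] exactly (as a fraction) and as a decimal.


Let X = Σ_S X_S over the C(6, 4) = 15 subsets S of size 4, where X_S = 1 if the K_4 on S is monochromatic.
For a fixed S, the K_4 on S has C(4, 2) = 6 edges. P[all 6 edges red] = (1/2)^6, and likewise for blue, so P[monochromatic] = 2·(1/2)^6 = 2^{1 − 6} = 1/32.
By linearity: E[X] = C(6, 4) · 2^{1 − 6} = 15 · 1/32 = 15/32.
Numerically: E[X] ≈ 0.469.

E[X] = C(6,4)·2^(1−C(4,2)) = 15/32 ≈ 0.469.


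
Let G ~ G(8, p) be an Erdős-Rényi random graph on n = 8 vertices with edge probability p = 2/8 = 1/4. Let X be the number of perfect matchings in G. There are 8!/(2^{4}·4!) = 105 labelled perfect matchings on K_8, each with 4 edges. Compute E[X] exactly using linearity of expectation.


K_8 has 8!/(2^{4}·4!) = 105 labelled perfect matchings.
For each such perfect matching H, let X_H = 1 if all 4 edges of H are present in G. Then P[X_H = 1] = p^{4} = (1/4)^{4} = 1/256.
Summing the indicators: E[X] = Σ_H E[X_H] = 105 · p^{4} = 105 · 1/256 = 105/256.
Numerically: E[X] ≈ 0.410156.

E[X] = 105 · (1/4)^{4} = 105/256 ≈ 0.410156.


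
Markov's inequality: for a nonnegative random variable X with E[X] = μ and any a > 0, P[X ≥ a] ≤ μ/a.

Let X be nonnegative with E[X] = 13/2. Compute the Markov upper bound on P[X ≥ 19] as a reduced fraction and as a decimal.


μ = E[X] = 13/2, a = 19.
Markov: P[X ≥ 19] ≤ μ/a = (13/2)/19 = 13/38.
Numerically: ≈ 0.342.
(Since a = 19 > μ = 6.500, the bound 13/38 is < 1 and informative.)

P[X ≥ 19] ≤ 13/38 ≈ 0.342.


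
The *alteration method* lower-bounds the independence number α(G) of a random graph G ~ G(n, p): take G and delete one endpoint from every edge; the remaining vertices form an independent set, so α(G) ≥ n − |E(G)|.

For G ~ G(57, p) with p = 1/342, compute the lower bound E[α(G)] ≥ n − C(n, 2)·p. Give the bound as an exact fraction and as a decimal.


E[|E(G)|] = C(57, 2)·p = 1596 · (1/342) = 14/3.
E[α(G)] ≥ n − E[|E(G)|] = 57 − 14/3 = 157/3.
Numerically: ≈ 52.333.
(This is only a lower bound; the true E[α(G)] may be larger.)

E[α(G)] ≥ 157/3 ≈ 52.333.


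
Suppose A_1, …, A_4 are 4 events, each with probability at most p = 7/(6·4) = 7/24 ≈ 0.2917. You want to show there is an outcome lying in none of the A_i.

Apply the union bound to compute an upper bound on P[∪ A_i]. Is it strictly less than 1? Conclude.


Union bound: P[∪_{i=1}^{4} A_i] ≤ Σ_i P[A_i] ≤ 4·p = 4·(7/24) = 7/6.
Numerically: 7/6 ≈ 1.1667.
Is 7/6 < 1? NO.
Since the bound 7/6 is ≥ 1, the union bound is uninformative here; it does NOT by itself certify existence.

4·p = 7/6 ≈ 1.1667; existence NOT certified by the union bound.


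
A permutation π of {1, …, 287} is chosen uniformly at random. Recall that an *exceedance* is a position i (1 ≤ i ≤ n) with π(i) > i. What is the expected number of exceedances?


Write X = Σ_{i=1}^{287} X_i, where X_i = 1_{π(i) > i}.
For each fixed i, π(i) is uniform over {1, …, 287} (marginal of a uniform permutation), so P[π(i) > i] = (n − i)/n. Summing: Σ_{i=1}^{287} (n − i)/n = (0 + 1 + … + 286)/287 = 287(287 − 1)/(2·287) = (287 − 1)/2.
Hence E[X] = Σ_{i=1}^{287} (287 − i)/287 = 143 ≈ 143.0000.

E[X] = 143 = 143.0000.


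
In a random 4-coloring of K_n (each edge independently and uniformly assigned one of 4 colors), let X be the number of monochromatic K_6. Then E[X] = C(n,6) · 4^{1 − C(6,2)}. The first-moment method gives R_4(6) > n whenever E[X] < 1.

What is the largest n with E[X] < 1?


We need C(n, 6) · 4^{1 − 15} < 1, i.e. C(n, 6) < 4^{15 − 1} = 268435456.
Check values of n near the boundary:
  n = 77: C(77, 6) = 237093780; 237093780 < 268435456? YES
  n = 78: C(78, 6) = 256851595; 256851595 < 268435456? YES
  n = 79: C(79, 6) = 277962685; 277962685 < 268435456? NO
  n = 80: C(80, 6) = 300500200; 300500200 < 268435456? NO
The largest n with C(n, 6) < 268435456 is n = 78 (where E[X] = 256851595/268435456 ≈ 0.9568). Hence R_4(6) > 78, i.e. R_4(6) ≥ 79.

Largest n = 78; hence R_4(6) > 78.


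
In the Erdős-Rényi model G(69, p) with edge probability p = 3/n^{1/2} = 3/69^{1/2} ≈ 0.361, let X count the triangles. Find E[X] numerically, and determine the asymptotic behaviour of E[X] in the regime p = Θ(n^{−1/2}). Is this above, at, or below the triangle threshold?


Number of potential triangles: C(69, 3) = 52394.
Each occurs with probability p³ ≈ (0.361)³ ≈ 4.71075e-02.
By linearity: E[X] = C(69, 3)·p³ ≈ 52394 · 4.71075e-02 ≈ 2468.151.
Since α = 1/2 < 1, p = c/n^{1/2} ≫ 1/n is above the triangle threshold p ~ 1/n. Asymptotically E[X] ~ (c³/6)·n^{3(1−α)} = (3³/6)·n^{1.5} → ∞; triangles are abundant w.h.p.

E[X] ≈ 2468.151; in regime p = Θ(1/n^{1/2}) E[X] diverges (above the triangle threshold p ~ 1/n).


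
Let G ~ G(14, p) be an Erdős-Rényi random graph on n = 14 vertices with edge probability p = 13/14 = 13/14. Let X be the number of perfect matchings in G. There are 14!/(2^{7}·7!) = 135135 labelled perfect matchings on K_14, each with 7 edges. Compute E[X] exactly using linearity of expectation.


K_14 has 14!/(2^{7}·7!) = 135135 labelled perfect matchings.
For each such perfect matching H, let X_H = 1 if all 7 edges of H are present in G. Then P[X_H = 1] = p^{7} = (13/14)^{7} = 62748517/105413504.
By linearity of expectation: E[X] = Σ_H E[X_H] = 135135 · p^{7} = 135135 · 62748517/105413504 = 1211360120685/15059072.
Numerically: E[X] ≈ 8.04e+04.

E[X] = 135135 · (13/14)^{7} = 1211360120685/15059072 ≈ 8.04e+04.


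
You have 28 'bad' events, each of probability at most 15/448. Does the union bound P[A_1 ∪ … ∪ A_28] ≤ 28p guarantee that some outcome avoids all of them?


Union bound: P[∪_{i=1}^{28} A_i] ≤ Σ_i P[A_i] ≤ 28·p = 28·(15/448) = 15/16.
Numerically: 15/16 ≈ 0.9375.
Is 15/16 < 1? YES.
Since P[∪ A_i] ≤ 15/16 < 1, the complement has P[∩ A_i^c] ≥ 1 − 15/16 = 1/16 > 0, so some outcome avoids every A_i.

28·p = 15/16 ≈ 0.9375; existence CERTIFIED by the union bound.


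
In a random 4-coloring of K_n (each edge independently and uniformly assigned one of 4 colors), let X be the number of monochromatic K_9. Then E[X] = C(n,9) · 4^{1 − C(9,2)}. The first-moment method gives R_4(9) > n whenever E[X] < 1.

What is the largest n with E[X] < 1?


We need C(n, 9) · 4^{1 − 36} < 1, i.e. C(n, 9) < 4^{36 − 1} = 1180591620717411303424.
Check values of n near the boundary:
  n = 910: C(910, 9) = 1133378248346922788210; 1133378248346922788210 < 1180591620717411303424? YES
  n = 911: C(911, 9) = 1144686900492291197405; 1144686900492291197405 < 1180591620717411303424? YES
  n = 912: C(912, 9) = 1156095740032081475120; 1156095740032081475120 < 1180591620717411303424? YES
  n = 913: C(913, 9) = 1167605542753639808390; 1167605542753639808390 < 1180591620717411303424? YES
  n = 914: C(914, 9) = 1179217089587653905932; 1179217089587653905932 < 1180591620717411303424? YES
  n = 915: C(915, 9) = 1190931166636537885130; 1190931166636537885130 < 1180591620717411303424? NO
The largest n with C(n, 9) < 1180591620717411303424 is n = 914 (where E[X] = 294804272396913476483/295147905179352825856 ≈ 0.9988). Hence R_4(9) > 914, i.e. R_4(9) ≥ 915.

Largest n = 914; hence R_4(9) > 914.


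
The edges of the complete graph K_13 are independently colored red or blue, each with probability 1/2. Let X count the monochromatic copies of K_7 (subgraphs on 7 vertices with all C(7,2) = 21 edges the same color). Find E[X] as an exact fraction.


Let X = Σ_S X_S over the C(13, 7) = 1716 subsets S of size 7, where X_S = 1 if the K_7 on S is monochromatic.
For a fixed S, the K_7 on S has C(7, 2) = 21 edges. P[all 21 edges red] = (1/2)^21, and likewise for blue, so P[monochromatic] = 2·(1/2)^21 = 2^{1 − 21} = 1/1048576.
By linearity: E[X] = C(13, 7) · 2^{1 − 21} = 1716 · 1/1048576 = 429/262144.
Numerically: E[X] ≈ 0.001637.

E[X] = C(13,7)·2^(1−C(7,2)) = 429/262144 ≈ 0.001637.


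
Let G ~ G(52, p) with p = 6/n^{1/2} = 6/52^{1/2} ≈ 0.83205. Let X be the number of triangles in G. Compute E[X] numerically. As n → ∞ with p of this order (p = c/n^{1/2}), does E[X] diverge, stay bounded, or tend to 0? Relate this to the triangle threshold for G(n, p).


Number of potential triangles: C(52, 3) = 22100.
Each occurs with probability p³ ≈ (0.83205)³ ≈ 5.7603482e-01.
By linearity: E[X] = C(52, 3)·p³ ≈ 22100 · 5.7603482e-01 ≈ 12730.36950.
Since α = 1/2 < 1, p = c/n^{1/2} ≫ 1/n is above the triangle threshold p ~ 1/n. Asymptotically E[X] ~ (c³/6)·n^{3(1−α)} = (6³/6)·n^{1.5} → ∞; triangles are abundant w.h.p.

E[X] ≈ 12730.36950; in regime p = Θ(1/n^{1/2}) E[X] diverges (above the triangle threshold p ~ 1/n).


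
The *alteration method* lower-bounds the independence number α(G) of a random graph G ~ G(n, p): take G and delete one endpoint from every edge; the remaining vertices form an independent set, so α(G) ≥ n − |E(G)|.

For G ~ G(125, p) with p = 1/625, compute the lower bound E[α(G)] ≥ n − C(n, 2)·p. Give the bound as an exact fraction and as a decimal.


E[|E(G)|] = C(125, 2)·p = 7750 · (1/625) = 62/5.
E[α(G)] ≥ n − E[|E(G)|] = 125 − 62/5 = 563/5.
Numerically: ≈ 112.600.
(This is only a lower bound; the true E[α(G)] may be larger.)

E[α(G)] ≥ 563/5 ≈ 112.600.


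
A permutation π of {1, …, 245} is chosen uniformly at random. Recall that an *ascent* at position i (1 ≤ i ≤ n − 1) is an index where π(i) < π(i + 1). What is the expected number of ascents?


Write X = Σ X_I over i = 1, …, 244, with X_I the indicator of one ascent.
There are 244 indicators.
For each fixed i, the pair (π(i), π(i+1)) is a uniformly random ordered pair of distinct values from {1, …, 245}; by symmetry P[π(i) < π(i+1)] = 1/2.
By linearity: E[X] = 244 · (1/2) = (245 − 1) · (1/2) = 122 ≈ 122.0000.

E[X] = 122 = 122.0000.


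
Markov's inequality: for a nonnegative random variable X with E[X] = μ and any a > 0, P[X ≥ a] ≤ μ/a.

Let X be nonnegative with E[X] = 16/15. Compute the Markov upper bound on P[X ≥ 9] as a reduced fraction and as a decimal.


μ = E[X] = 16/15, a = 9.
Markov: P[X ≥ 9] ≤ μ/a = (16/15)/9 = 16/135.
Numerically: ≈ 0.11852.
(Since a = 9 > μ = 1.06667, the bound 16/135 is < 1 and informative.)

P[X ≥ 9] ≤ 16/135 ≈ 0.11852.


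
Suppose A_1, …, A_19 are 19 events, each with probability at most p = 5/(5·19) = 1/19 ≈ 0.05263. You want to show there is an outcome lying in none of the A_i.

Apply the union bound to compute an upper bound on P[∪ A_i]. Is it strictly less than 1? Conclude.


Union bound: P[∪_{i=1}^{19} A_i] ≤ Σ_i P[A_i] ≤ 19·p = 19·(1/19) = 1.
Numerically: 1 ≈ 1.00000.
Is 1 < 1? NO.
Since the bound 1 is ≥ 1, the union bound is uninformative here; it does NOT by itself certify existence.

19·p = 1 ≈ 1.00000; existence NOT certified by the union bound.


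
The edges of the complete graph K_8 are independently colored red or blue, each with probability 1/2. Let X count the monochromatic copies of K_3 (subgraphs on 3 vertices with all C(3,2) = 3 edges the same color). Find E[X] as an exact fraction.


Let X = Σ_S X_S over the C(8, 3) = 56 subsets S of size 3, where X_S = 1 if the K_3 on S is monochromatic.
For a fixed S, the K_3 on S has C(3, 2) = 3 edges. P[all 3 edges red] = (1/2)^3, and likewise for blue, so P[monochromatic] = 2·(1/2)^3 = 2^{1 − 3} = 1/4.
By linearity: E[X] = C(8, 3) · 2^{1 − 3} = 56 · 1/4 = 14.
Numerically: E[X] ≈ 14.000000.

E[X] = C(8,3)·2^(1−C(3,2)) = 14 ≈ 14.000000.


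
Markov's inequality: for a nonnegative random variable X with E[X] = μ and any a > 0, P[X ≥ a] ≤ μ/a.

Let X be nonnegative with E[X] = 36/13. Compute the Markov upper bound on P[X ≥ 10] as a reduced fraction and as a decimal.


μ = E[X] = 36/13, a = 10.
Markov: P[X ≥ 10] ≤ μ/a = (36/13)/10 = 18/65.
Numerically: ≈ 0.276923.
(Since a = 10 > μ = 2.769231, the bound 18/65 is < 1 and informative.)

P[X ≥ 10] ≤ 18/65 ≈ 0.276923.


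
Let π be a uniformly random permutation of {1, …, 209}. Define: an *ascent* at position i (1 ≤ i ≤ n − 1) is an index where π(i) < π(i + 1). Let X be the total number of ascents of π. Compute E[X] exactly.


Write X = Σ X_I over i = 1, …, 208, with X_I the indicator of one ascent.
There are 208 indicators.
For each fixed i, the pair (π(i), π(i+1)) is a uniformly random ordered pair of distinct values from {1, …, 209}; by symmetry P[π(i) < π(i+1)] = 1/2.
By linearity: E[X] = 208 · (1/2) = (209 − 1) · (1/2) = 104 ≈ 104.0000.

E[X] = 104 = 104.0000.


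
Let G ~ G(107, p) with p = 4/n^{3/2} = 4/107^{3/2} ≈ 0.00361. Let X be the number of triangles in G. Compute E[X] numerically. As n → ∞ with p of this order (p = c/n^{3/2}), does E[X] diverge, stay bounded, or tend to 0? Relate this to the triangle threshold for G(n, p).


Number of potential triangles: C(107, 3) = 198485.
Each occurs with probability p³ ≈ (0.00361)³ ≈ 4.72012e-08.
By linearity: E[X] = C(107, 3)·p³ ≈ 198485 · 4.72012e-08 ≈ 0.009.
Since α = 3/2 > 1, p = c/n^{3/2} = o(1/n) is below the triangle threshold p ~ 1/n. Asymptotically E[X] ~ (c³/6)·n^{3(1−α)} = (4³/6)·n^{-1.5} → 0, so by Markov's inequality G has no triangles w.h.p.

E[X] ≈ 0.009; in regime p = Θ(1/n^{3/2}) E[X] tends to 0 (below the triangle threshold p ~ 1/n).


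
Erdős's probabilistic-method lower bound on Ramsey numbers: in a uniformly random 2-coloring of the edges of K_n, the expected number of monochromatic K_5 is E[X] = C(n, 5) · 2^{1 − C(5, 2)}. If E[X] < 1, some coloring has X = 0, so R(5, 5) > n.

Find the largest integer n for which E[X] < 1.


We need C(n, 5) · 2^{1 − 10} < 1, i.e. C(n, 5) < 2^{10 − 1} = 512.
Check values of n near the boundary:
  n = 9: C(9, 5) = 126; 126 < 512? YES
  n = 10: C(10, 5) = 252; 252 < 512? YES
  n = 11: C(11, 5) = 462; 462 < 512? YES
  n = 12: C(12, 5) = 792; 792 < 512? NO
  n = 13: C(13, 5) = 1287; 1287 < 512? NO
  n = 14: C(14, 5) = 2002; 2002 < 512? NO
The largest n with C(n, 5) < 512 is n = 11 (where E[X] = 231/256 ≈ 0.9023438). Hence R(5, 5) > 11, i.e. R(5, 5) ≥ 12.

Largest n = 11; hence R(5, 5) > 11.


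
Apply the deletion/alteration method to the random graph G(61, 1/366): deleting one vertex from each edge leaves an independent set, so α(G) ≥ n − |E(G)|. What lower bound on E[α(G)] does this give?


E[|E(G)|] = C(61, 2)·p = 1830 · (1/366) = 5.
E[α(G)] ≥ n − E[|E(G)|] = 61 − 5 = 56.
Numerically: ≈ 56.0000.
(This is only a lower bound; the true E[α(G)] may be larger.)

E[α(G)] ≥ 56 ≈ 56.0000.


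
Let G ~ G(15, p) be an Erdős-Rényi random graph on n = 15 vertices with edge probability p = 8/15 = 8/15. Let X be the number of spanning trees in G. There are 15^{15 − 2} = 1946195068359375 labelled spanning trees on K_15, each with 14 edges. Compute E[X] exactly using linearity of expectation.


K_15 has 15^{15 − 2} = 1946195068359375 labelled spanning trees.
For each such spanning tree H, let X_H = 1 if all 14 edges of H are present in G. Then P[X_H = 1] = p^{14} = (8/15)^{14} = 4398046511104/29192926025390625.
Summing the indicators: E[X] = Σ_H E[X_H] = 1946195068359375 · p^{14} = 1946195068359375 · 4398046511104/29192926025390625 = 4398046511104/15.
Numerically: E[X] ≈ 2.93203e+11.

E[X] = 1946195068359375 · (8/15)^{14} = 4398046511104/15 ≈ 2.93203e+11.


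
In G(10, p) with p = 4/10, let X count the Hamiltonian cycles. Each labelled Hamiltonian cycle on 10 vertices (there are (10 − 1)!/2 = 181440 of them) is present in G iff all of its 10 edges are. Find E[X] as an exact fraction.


K_10 has (10 − 1)!/2 = 181440 labelled Hamiltonian cycles.
For each such Hamiltonian cycle H, let X_H = 1 if all 10 edges of H are present in G. Then P[X_H = 1] = p^{10} = (2/5)^{10} = 1024/9765625.
By linearity of expectation: E[X] = Σ_H E[X_H] = 181440 · p^{10} = 181440 · 1024/9765625 = 37158912/1953125.
Numerically: E[X] ≈ 19.025.

E[X] = 181440 · (2/5)^{10} = 37158912/1953125 ≈ 19.025.


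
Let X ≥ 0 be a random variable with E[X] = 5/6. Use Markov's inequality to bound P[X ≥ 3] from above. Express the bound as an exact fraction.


μ = E[X] = 5/6, a = 3.
Markov: P[X ≥ 3] ≤ μ/a = (5/6)/3 = 5/18.
Numerically: ≈ 0.27778.
(Since a = 3 > μ = 0.83333, the bound 5/18 is < 1 and informative.)

P[X ≥ 3] ≤ 5/18 ≈ 0.27778.


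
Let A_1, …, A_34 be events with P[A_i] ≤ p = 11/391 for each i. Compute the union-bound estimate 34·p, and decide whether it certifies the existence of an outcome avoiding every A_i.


Union bound: P[∪_{i=1}^{34} A_i] ≤ Σ_i P[A_i] ≤ 34·p = 34·(11/391) = 22/23.
Numerically: 22/23 ≈ 0.956522.
Is 22/23 < 1? YES.
Since P[∪ A_i] ≤ 22/23 < 1, the complement has P[∩ A_i^c] ≥ 1 − 22/23 = 1/23 > 0, so some outcome avoids every A_i.

34·p = 22/23 ≈ 0.956522; existence CERTIFIED by the union bound.


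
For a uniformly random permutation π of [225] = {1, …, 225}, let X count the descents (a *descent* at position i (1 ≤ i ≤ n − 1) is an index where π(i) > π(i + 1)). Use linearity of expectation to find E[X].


Write X = Σ X_I over i = 1, …, 224, with X_I the indicator of one descent.
There are 224 indicators.
For each fixed i, the pair (π(i), π(i+1)) is a uniformly random ordered pair of distinct values from {1, …, 225}; by symmetry P[π(i) > π(i+1)] = 1/2.
By linearity: E[X] = 224 · (1/2) = (225 − 1) · (1/2) = 112 ≈ 112.0000.

E[X] = 112 = 112.0000.


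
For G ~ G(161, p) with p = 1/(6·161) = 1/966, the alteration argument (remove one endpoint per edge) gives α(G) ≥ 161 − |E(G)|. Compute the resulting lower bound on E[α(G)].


E[|E(G)|] = C(161, 2)·p = 12880 · (1/966) = 40/3.
E[α(G)] ≥ n − E[|E(G)|] = 161 − 40/3 = 443/3.
Numerically: ≈ 147.667.
(This is only a lower bound; the true E[α(G)] may be larger.)

E[α(G)] ≥ 443/3 ≈ 147.667.


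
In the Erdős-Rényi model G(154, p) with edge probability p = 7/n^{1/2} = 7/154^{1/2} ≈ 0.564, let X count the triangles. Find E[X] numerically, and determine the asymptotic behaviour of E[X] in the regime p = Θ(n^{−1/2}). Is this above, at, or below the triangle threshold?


Number of potential triangles: C(154, 3) = 596904.
Each occurs with probability p³ ≈ (0.564)³ ≈ 1.79479e-01.
By linearity: E[X] = C(154, 3)·p³ ≈ 596904 · 1.79479e-01 ≈ 107131.584.
Since α = 1/2 < 1, p = c/n^{1/2} ≫ 1/n is above the triangle threshold p ~ 1/n. Asymptotically E[X] ~ (c³/6)·n^{3(1−α)} = (7³/6)·n^{1.5} → ∞; triangles are abundant w.h.p.

E[X] ≈ 107131.584; in regime p = Θ(1/n^{1/2}) E[X] diverges (above the triangle threshold p ~ 1/n).


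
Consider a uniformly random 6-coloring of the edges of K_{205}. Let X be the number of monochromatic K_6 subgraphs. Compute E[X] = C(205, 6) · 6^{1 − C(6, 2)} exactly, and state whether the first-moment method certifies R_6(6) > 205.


E[X] = C(205, 6) · 6^{1 − 15} = 95746959700 · 6^{−14} = 95746959700/78364164096.
As a reduced fraction: E[X] = 23936739925/19591041024 ≈ 1.222.
Is E[X] < 1? NO.
Since E[X] ≥ 1, the first-moment bound is inconclusive at n = 205; it does NOT by itself certify R_6(6) > 205.

E[X] = 23936739925/19591041024 ≈ 1.222; E[X] ≥ 1; first-moment method inconclusive here.


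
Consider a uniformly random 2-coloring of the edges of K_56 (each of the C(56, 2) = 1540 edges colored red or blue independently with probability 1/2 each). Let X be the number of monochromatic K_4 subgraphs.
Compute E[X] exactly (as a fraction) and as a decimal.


Let X = Σ_S X_S over the C(56, 4) = 367290 subsets S of size 4, where X_S = 1 if the K_4 on S is monochromatic.
For a fixed S, the K_4 on S has C(4, 2) = 6 edges. P[all 6 edges red] = (1/2)^6, and likewise for blue, so P[monochromatic] = 2·(1/2)^6 = 2^{1 − 6} = 1/32.
By linearity of expectation: E[X] = C(56, 4) · 2^{1 − 6} = 367290 · 1/32 = 183645/16.
Numerically: E[X] ≈ 11477.812.

E[X] = C(56,4)·2^(1−C(4,2)) = 183645/16 ≈ 11477.812.


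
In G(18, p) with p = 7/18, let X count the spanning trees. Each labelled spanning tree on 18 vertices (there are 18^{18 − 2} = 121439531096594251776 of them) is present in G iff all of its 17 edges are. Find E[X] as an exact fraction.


K_18 has 18^{18 − 2} = 121439531096594251776 labelled spanning trees.
For each such spanning tree H, let X_H = 1 if all 17 edges of H are present in G. Then P[X_H = 1] = p^{17} = (7/18)^{17} = 232630513987207/2185911559738696531968.
By linearity of expectation: E[X] = Σ_H E[X_H] = 121439531096594251776 · p^{17} = 121439531096594251776 · 232630513987207/2185911559738696531968 = 232630513987207/18.
Numerically: E[X] ≈ 1.292e+13.

E[X] = 121439531096594251776 · (7/18)^{17} = 232630513987207/18 ≈ 1.292e+13.


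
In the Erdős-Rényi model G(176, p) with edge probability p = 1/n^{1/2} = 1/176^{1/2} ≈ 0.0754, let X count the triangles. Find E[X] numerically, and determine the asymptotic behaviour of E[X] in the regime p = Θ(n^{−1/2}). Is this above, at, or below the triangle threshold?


Number of potential triangles: C(176, 3) = 893200.
Each occurs with probability p³ ≈ (0.0754)³ ≈ 4.28283e-04.
By linearity: E[X] = C(176, 3)·p³ ≈ 893200 · 4.28283e-04 ≈ 382.543.
Since α = 1/2 < 1, p = c/n^{1/2} ≫ 1/n is above the triangle threshold p ~ 1/n. Asymptotically E[X] ~ (c³/6)·n^{3(1−α)} = (1³/6)·n^{1.5} → ∞; triangles are abundant w.h.p.

E[X] ≈ 382.543; in regime p = Θ(1/n^{1/2}) E[X] diverges (above the triangle threshold p ~ 1/n).


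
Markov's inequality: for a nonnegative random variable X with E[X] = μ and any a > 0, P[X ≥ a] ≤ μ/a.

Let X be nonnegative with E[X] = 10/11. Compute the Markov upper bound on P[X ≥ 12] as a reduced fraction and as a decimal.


μ = E[X] = 10/11, a = 12.
Markov: P[X ≥ 12] ≤ μ/a = (10/11)/12 = 5/66.
Numerically: ≈ 0.075758.
(Since a = 12 > μ = 0.909091, the bound 5/66 is < 1 and informative.)

P[X ≥ 12] ≤ 5/66 ≈ 0.075758.


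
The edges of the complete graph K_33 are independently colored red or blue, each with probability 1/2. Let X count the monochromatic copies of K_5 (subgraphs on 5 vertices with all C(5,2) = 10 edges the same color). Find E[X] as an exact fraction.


Let X = Σ_S X_S over the C(33, 5) = 237336 subsets S of size 5, where X_S = 1 if the K_5 on S is monochromatic.
For a fixed S, the K_5 on S has C(5, 2) = 10 edges. P[all 10 edges red] = (1/2)^10, and likewise for blue, so P[monochromatic] = 2·(1/2)^10 = 2^{1 − 10} = 1/512.
By linearity: E[X] = C(33, 5) · 2^{1 − 10} = 237336 · 1/512 = 29667/64.
Numerically: E[X] ≈ 463.546875.

E[X] = C(33,5)·2^(1−C(5,2)) = 29667/64 ≈ 463.546875.


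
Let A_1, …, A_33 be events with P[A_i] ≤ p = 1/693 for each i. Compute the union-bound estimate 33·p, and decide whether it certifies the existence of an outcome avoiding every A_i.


Union bound: P[∪_{i=1}^{33} A_i] ≤ Σ_i P[A_i] ≤ 33·p = 33·(1/693) = 1/21.
Numerically: 1/21 ≈ 0.047619.
Is 1/21 < 1? YES.
Since P[∪ A_i] ≤ 1/21 < 1, the complement has P[∩ A_i^c] ≥ 1 − 1/21 = 20/21 > 0, so some outcome avoids every A_i.

33·p = 1/21 ≈ 0.047619; existence CERTIFIED by the union bound.


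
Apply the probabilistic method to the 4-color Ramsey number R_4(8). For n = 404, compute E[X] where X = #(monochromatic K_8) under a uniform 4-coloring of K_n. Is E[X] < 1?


E[X] = C(404, 8) · 4^{1 − 28} = 16415071523485570 · 4^{−27} = 16415071523485570/18014398509481984.
As a reduced fraction: E[X] = 8207535761742785/9007199254740992 ≈ 0.911220.
Is E[X] < 1? YES.
Since E[X] < 1, there exists a 4-coloring of K_{404} with no monochromatic K_8; hence R_4(8) > 404.

E[X] = 8207535761742785/9007199254740992 ≈ 0.911220; E[X] < 1, so R_4(8) > 404.


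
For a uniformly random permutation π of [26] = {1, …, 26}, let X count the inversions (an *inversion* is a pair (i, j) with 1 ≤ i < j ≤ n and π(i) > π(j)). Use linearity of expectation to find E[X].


Write X = Σ X_I over the C(26, 2) = 325 pairs i < j, with X_I the indicator of one inversion.
There are 325 indicators.
For each fixed pair i < j, the values π(i) and π(j) are two distinct elements of {1, …, 26} in uniformly random order; by symmetry P[π(i) > π(j)] = 1/2.
By linearity: E[X] = 325 · (1/2) = C(26, 2) · (1/2) = 325/2 = 325/2 ≈ 162.500.

E[X] = 325/2 = 162.500.


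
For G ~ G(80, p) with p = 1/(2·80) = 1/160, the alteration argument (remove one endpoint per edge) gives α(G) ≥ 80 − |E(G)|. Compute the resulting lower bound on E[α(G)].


E[|E(G)|] = C(80, 2)·p = 3160 · (1/160) = 79/4.
E[α(G)] ≥ n − E[|E(G)|] = 80 − 79/4 = 241/4.
Numerically: ≈ 60.2500.
(This is only a lower bound; the true E[α(G)] may be larger.)

E[α(G)] ≥ 241/4 ≈ 60.2500.


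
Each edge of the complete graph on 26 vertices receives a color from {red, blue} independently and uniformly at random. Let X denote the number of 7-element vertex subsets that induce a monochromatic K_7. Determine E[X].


Let X = Σ_S X_S over the C(26, 7) = 657800 subsets S of size 7, where X_S = 1 if the K_7 on S is monochromatic.
For a fixed S, the K_7 on S has C(7, 2) = 21 edges. P[all 21 edges red] = (1/2)^21, and likewise for blue, so P[monochromatic] = 2·(1/2)^21 = 2^{1 − 21} = 1/1048576.
By linearity of expectation: E[X] = C(26, 7) · 2^{1 − 21} = 657800 · 1/1048576 = 82225/131072.
Numerically: E[X] ≈ 0.62733.

E[X] = C(26,7)·2^(1−C(7,2)) = 82225/131072 ≈ 0.62733.


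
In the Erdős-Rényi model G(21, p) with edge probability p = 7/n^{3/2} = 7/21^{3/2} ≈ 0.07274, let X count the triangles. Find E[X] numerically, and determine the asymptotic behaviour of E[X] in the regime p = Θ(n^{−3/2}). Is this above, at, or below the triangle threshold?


Number of potential triangles: C(21, 3) = 1330.
Each occurs with probability p³ ≈ (0.07274)³ ≈ 3.848640e-04.
By linearity: E[X] = C(21, 3)·p³ ≈ 1330 · 3.848640e-04 ≈ 0.5119.
Since α = 3/2 > 1, p = c/n^{3/2} = o(1/n) is below the triangle threshold p ~ 1/n. Asymptotically E[X] ~ (c³/6)·n^{3(1−α)} = (7³/6)·n^{-1.5} → 0, so by Markov's inequality G has no triangles w.h.p.

E[X] ≈ 0.5119; in regime p = Θ(1/n^{3/2}) E[X] tends to 0 (below the triangle threshold p ~ 1/n).


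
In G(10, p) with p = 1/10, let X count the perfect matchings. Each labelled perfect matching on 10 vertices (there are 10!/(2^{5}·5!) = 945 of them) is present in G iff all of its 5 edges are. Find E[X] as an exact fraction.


K_10 has 10!/(2^{5}·5!) = 945 labelled perfect matchings.
For each such perfect matching H, let X_H = 1 if all 5 edges of H are present in G. Then P[X_H = 1] = p^{5} = (1/10)^{5} = 1/100000.
Summing the indicators: E[X] = Σ_H E[X_H] = 945 · p^{5} = 945 · 1/100000 = 189/20000.
Numerically: E[X] ≈ 0.00945.

E[X] = 945 · (1/10)^{5} = 189/20000 ≈ 0.00945.


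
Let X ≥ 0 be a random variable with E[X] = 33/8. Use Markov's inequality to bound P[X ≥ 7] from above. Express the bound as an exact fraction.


μ = E[X] = 33/8, a = 7.
Markov: P[X ≥ 7] ≤ μ/a = (33/8)/7 = 33/56.
Numerically: ≈ 0.589286.
(Since a = 7 > μ = 4.125000, the bound 33/56 is < 1 and informative.)

P[X ≥ 7] ≤ 33/56 ≈ 0.589286.


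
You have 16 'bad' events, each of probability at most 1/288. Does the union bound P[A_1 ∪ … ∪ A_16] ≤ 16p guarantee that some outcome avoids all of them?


Union bound: P[∪_{i=1}^{16} A_i] ≤ Σ_i P[A_i] ≤ 16·p = 16·(1/288) = 1/18.
Numerically: 1/18 ≈ 0.05556.
Is 1/18 < 1? YES.
Since P[∪ A_i] ≤ 1/18 < 1, the complement has P[∩ A_i^c] ≥ 1 − 1/18 = 17/18 > 0, so some outcome avoids every A_i.

16·p = 1/18 ≈ 0.05556; existence CERTIFIED by the union bound.


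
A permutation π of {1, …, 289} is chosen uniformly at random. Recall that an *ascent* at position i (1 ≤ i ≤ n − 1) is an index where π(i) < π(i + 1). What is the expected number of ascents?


Write X = Σ X_I over i = 1, …, 288, with X_I the indicator of one ascent.
There are 288 indicators.
For each fixed i, the pair (π(i), π(i+1)) is a uniformly random ordered pair of distinct values from {1, …, 289}; by symmetry P[π(i) < π(i+1)] = 1/2.
By linearity: E[X] = 288 · (1/2) = (289 − 1) · (1/2) = 144 ≈ 144.000000.

E[X] = 144 = 144.000000.


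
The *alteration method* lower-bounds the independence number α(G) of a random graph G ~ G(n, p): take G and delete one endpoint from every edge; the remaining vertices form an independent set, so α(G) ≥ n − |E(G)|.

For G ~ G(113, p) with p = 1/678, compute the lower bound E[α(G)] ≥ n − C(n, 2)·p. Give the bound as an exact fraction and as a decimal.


E[|E(G)|] = C(113, 2)·p = 6328 · (1/678) = 28/3.
E[α(G)] ≥ n − E[|E(G)|] = 113 − 28/3 = 311/3.
Numerically: ≈ 103.666667.
(This is only a lower bound; the true E[α(G)] may be larger.)

E[α(G)] ≥ 311/3 ≈ 103.666667.


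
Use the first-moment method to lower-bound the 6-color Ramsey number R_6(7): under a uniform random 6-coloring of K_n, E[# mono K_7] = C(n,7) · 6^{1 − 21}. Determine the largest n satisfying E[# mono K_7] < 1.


We need C(n, 7) · 6^{1 − 21} < 1, i.e. C(n, 7) < 6^{21 − 1} = 3656158440062976.
Check values of n near the boundary:
  n = 562: C(562, 7) = 3384017972944752; 3384017972944752 < 3656158440062976? YES
  n = 563: C(563, 7) = 3426622515769596; 3426622515769596 < 3656158440062976? YES
  n = 564: C(564, 7) = 3469685994423792; 3469685994423792 < 3656158440062976? YES
  n = 565: C(565, 7) = 3513212521235560; 3513212521235560 < 3656158440062976? YES
  n = 566: C(566, 7) = 3557206237959440; 3557206237959440 < 3656158440062976? YES
  n = 567: C(567, 7) = 3601671315933933; 3601671315933933 < 3656158440062976? YES
  n = 568: C(568, 7) = 3646611956239704; 3646611956239704 < 3656158440062976? YES
  n = 569: C(569, 7) = 3692032389858348; 3692032389858348 < 3656158440062976? NO
  n = 570: C(570, 7) = 3737936877831720; 3737936877831720 < 3656158440062976? NO
The largest n with C(n, 7) < 3656158440062976 is n = 568 (where E[X] = 16882462760369/16926659444736 ≈ 0.99739). Hence R_6(7) > 568, i.e. R_6(7) ≥ 569.

Largest n = 568; hence R_6(7) > 568.


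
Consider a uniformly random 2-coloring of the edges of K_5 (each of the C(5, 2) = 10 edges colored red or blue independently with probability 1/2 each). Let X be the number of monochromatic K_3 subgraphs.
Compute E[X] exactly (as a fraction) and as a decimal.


Let X = Σ_S X_S over the C(5, 3) = 10 subsets S of size 3, where X_S = 1 if the K_3 on S is monochromatic.
For a fixed S, the K_3 on S has C(3, 2) = 3 edges. P[all 3 edges red] = (1/2)^3, and likewise for blue, so P[monochromatic] = 2·(1/2)^3 = 2^{1 − 3} = 1/4.
Summing: E[X] = C(5, 3) · 2^{1 − 3} = 10 · 1/4 = 5/2.
Numerically: E[X] ≈ 2.50000.

E[X] = C(5,3)·2^(1−C(3,2)) = 5/2 ≈ 2.50000.


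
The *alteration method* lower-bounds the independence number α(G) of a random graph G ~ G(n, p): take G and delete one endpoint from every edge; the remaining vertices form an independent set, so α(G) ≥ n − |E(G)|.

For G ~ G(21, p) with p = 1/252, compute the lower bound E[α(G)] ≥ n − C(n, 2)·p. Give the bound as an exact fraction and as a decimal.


E[|E(G)|] = C(21, 2)·p = 210 · (1/252) = 5/6.
E[α(G)] ≥ n − E[|E(G)|] = 21 − 5/6 = 121/6.
Numerically: ≈ 20.16667.
(This is only a lower bound; the true E[α(G)] may be larger.)

E[α(G)] ≥ 121/6 ≈ 20.16667.


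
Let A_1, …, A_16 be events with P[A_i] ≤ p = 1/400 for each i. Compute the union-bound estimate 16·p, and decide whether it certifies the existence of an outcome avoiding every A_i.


Union bound: P[∪_{i=1}^{16} A_i] ≤ Σ_i P[A_i] ≤ 16·p = 16·(1/400) = 1/25.
Numerically: 1/25 ≈ 0.0400000.
Is 1/25 < 1? YES.
Since P[∪ A_i] ≤ 1/25 < 1, the complement has P[∩ A_i^c] ≥ 1 − 1/25 = 24/25 > 0, so some outcome avoids every A_i.

16·p = 1/25 ≈ 0.0400000; existence CERTIFIED by the union bound.


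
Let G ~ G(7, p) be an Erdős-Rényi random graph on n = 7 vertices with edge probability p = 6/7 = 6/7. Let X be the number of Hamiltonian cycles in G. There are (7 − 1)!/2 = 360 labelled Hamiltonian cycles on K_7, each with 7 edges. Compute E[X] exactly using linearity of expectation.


K_7 has (7 − 1)!/2 = 360 labelled Hamiltonian cycles.
For each such Hamiltonian cycle H, let X_H = 1 if all 7 edges of H are present in G. Then P[X_H = 1] = p^{7} = (6/7)^{7} = 279936/823543.
Summing the indicators: E[X] = Σ_H E[X_H] = 360 · p^{7} = 360 · 279936/823543 = 100776960/823543.
Numerically: E[X] ≈ 122.

E[X] = 360 · (6/7)^{7} = 100776960/823543 ≈ 122.


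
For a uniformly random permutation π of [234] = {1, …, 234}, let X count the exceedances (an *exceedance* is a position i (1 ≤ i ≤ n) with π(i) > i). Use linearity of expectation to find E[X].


Write X = Σ_{i=1}^{234} X_i, where X_i = 1_{π(i) > i}.
For each fixed i, π(i) is uniform over {1, …, 234} (marginal of a uniform permutation), so P[π(i) > i] = (n − i)/n. Summing: Σ_{i=1}^{234} (n − i)/n = (0 + 1 + … + 233)/234 = 234(234 − 1)/(2·234) = (234 − 1)/2.
Hence E[X] = Σ_{i=1}^{234} (234 − i)/234 = 233/2 ≈ 116.50000.

E[X] = 233/2 = 116.50000.


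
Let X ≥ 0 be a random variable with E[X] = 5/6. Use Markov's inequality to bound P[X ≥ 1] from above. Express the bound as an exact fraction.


μ = E[X] = 5/6, a = 1.
Markov: P[X ≥ 1] ≤ μ/a = (5/6)/1 = 5/6.
Numerically: ≈ 0.83333.
(Since a = 1 > μ = 0.83333, the bound 5/6 is < 1 and informative.)

P[X ≥ 1] ≤ 5/6 ≈ 0.83333.


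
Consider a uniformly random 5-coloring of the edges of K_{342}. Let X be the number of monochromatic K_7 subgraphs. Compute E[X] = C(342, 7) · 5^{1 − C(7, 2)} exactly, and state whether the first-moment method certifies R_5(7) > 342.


E[X] = C(342, 7) · 5^{1 − 21} = 102073837467888 · 5^{−20} = 102073837467888/95367431640625.
As a reduced fraction: E[X] = 102073837467888/95367431640625 ≈ 1.07032.
Is E[X] < 1? NO.
Since E[X] ≥ 1, the first-moment bound is inconclusive at n = 342; it does NOT by itself certify R_5(7) > 342.

E[X] = 102073837467888/95367431640625 ≈ 1.07032; E[X] ≥ 1; first-moment method inconclusive here.


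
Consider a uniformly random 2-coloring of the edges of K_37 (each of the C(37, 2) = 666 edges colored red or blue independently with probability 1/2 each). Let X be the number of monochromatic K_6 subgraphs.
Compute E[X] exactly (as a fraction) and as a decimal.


Let X = Σ_S X_S over the C(37, 6) = 2324784 subsets S of size 6, where X_S = 1 if the K_6 on S is monochromatic.
For a fixed S, the K_6 on S has C(6, 2) = 15 edges. P[all 15 edges red] = (1/2)^15, and likewise for blue, so P[monochromatic] = 2·(1/2)^15 = 2^{1 − 15} = 1/16384.
By linearity of expectation: E[X] = C(37, 6) · 2^{1 − 15} = 2324784 · 1/16384 = 145299/1024.
Numerically: E[X] ≈ 141.8936.

E[X] = C(37,6)·2^(1−C(6,2)) = 145299/1024 ≈ 141.8936.


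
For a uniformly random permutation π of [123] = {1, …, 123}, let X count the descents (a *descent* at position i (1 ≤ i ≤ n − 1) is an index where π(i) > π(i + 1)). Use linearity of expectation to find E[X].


Write X = Σ X_I over i = 1, …, 122, with X_I the indicator of one descent.
There are 122 indicators.
For each fixed i, the pair (π(i), π(i+1)) is a uniformly random ordered pair of distinct values from {1, …, 123}; by symmetry P[π(i) > π(i+1)] = 1/2.
By linearity: E[X] = 122 · (1/2) = (123 − 1) · (1/2) = 61 ≈ 61.00000.

E[X] = 61 = 61.00000.


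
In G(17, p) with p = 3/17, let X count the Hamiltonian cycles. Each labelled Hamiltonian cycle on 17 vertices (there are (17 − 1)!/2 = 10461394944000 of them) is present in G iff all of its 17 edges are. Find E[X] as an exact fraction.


K_17 has (17 − 1)!/2 = 10461394944000 labelled Hamiltonian cycles.
For each such Hamiltonian cycle H, let X_H = 1 if all 17 edges of H are present in G. Then P[X_H = 1] = p^{17} = (3/17)^{17} = 129140163/827240261886336764177.
By linearity of expectation: E[X] = Σ_H E[X_H] = 10461394944000 · p^{17} = 10461394944000 · 129140163/827240261886336764177 = 1350986248275535872000/827240261886336764177.
Numerically: E[X] ≈ 1.633.

E[X] = 10461394944000 · (3/17)^{17} = 1350986248275535872000/827240261886336764177 ≈ 1.633.


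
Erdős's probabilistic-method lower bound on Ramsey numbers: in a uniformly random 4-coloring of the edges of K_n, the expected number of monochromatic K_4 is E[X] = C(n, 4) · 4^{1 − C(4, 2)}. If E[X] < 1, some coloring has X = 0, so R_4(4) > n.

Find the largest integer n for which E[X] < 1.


We need C(n, 4) · 4^{1 − 6} < 1, i.e. C(n, 4) < 4^{6 − 1} = 1024.
Check values of n near the boundary:
  n = 9: C(9, 4) = 126; 126 < 1024? YES
  n = 10: C(10, 4) = 210; 210 < 1024? YES
  n = 11: C(11, 4) = 330; 330 < 1024? YES
  n = 12: C(12, 4) = 495; 495 < 1024? YES
  n = 13: C(13, 4) = 715; 715 < 1024? YES
  n = 14: C(14, 4) = 1001; 1001 < 1024? YES
  n = 15: C(15, 4) = 1365; 1365 < 1024? NO
  n = 16: C(16, 4) = 1820; 1820 < 1024? NO
The largest n with C(n, 4) < 1024 is n = 14 (where E[X] = 1001/1024 ≈ 0.9775). Hence R_4(4) > 14, i.e. R_4(4) ≥ 15.

Largest n = 14; hence R_4(4) > 14.


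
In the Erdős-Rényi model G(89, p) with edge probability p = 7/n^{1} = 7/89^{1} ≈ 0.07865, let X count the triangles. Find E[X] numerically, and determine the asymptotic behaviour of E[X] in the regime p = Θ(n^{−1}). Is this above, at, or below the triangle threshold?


Number of potential triangles: C(89, 3) = 113564.
Each occurs with probability p³ ≈ (0.07865)³ ≈ 4.865462e-04.
By linearity: E[X] = C(89, 3)·p³ ≈ 113564 · 4.865462e-04 ≈ 55.2541.
Here α = 1, so p = 7/n is exactly at the triangle threshold p ~ 1/n. Asymptotically E[X] → c³/6 = 7³/6 = 343/6 ≈ 57.1667, a bounded constant. In this regime the triangle count is asymptotically Poisson(c³/6).

E[X] ≈ 55.2541; in regime p = Θ(1/n^{1}) E[X] stays bounded (at the triangle threshold p ~ 1/n).


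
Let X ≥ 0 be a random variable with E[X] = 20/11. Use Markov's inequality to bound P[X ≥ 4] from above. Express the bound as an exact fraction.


μ = E[X] = 20/11, a = 4.
Markov: P[X ≥ 4] ≤ μ/a = (20/11)/4 = 5/11.
Numerically: ≈ 0.455.
(Since a = 4 > μ = 1.818, the bound 5/11 is < 1 and informative.)

P[X ≥ 4] ≤ 5/11 ≈ 0.455.


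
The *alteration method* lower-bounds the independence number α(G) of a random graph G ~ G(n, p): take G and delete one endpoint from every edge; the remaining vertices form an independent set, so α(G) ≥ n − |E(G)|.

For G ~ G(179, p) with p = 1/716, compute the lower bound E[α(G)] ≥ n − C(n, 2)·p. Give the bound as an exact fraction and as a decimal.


E[|E(G)|] = C(179, 2)·p = 15931 · (1/716) = 89/4.
E[α(G)] ≥ n − E[|E(G)|] = 179 − 89/4 = 627/4.
Numerically: ≈ 156.750000.
(This is only a lower bound; the true E[α(G)] may be larger.)

E[α(G)] ≥ 627/4 ≈ 156.750000.


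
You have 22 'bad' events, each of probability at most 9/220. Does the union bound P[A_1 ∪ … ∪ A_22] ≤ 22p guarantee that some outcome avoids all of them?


Union bound: P[∪_{i=1}^{22} A_i] ≤ Σ_i P[A_i] ≤ 22·p = 22·(9/220) = 9/10.
Numerically: 9/10 ≈ 0.9000.
Is 9/10 < 1? YES.
Since P[∪ A_i] ≤ 9/10 < 1, the complement has P[∩ A_i^c] ≥ 1 − 9/10 = 1/10 > 0, so some outcome avoids every A_i.

22·p = 9/10 ≈ 0.9000; existence CERTIFIED by the union bound.
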